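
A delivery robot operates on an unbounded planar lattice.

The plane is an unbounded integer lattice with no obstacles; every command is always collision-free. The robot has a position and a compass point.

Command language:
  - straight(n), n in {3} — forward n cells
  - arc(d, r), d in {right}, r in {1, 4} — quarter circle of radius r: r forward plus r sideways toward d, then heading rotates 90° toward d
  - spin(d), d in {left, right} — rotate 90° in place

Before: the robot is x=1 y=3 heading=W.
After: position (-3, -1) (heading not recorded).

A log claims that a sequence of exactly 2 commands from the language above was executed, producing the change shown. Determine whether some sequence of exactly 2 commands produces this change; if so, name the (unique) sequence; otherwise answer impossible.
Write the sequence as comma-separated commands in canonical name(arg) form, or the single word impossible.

key: running arc(right, 4) before spin(left) would end elsewhere — order is forced
initial: x=1 y=3 heading=W
[1] after spin(left): x=1 y=3 heading=S
[2] after arc(right, 4): x=-3 y=-1 heading=W
no other 2-command option fits: unique.

spin(left), arc(right, 4)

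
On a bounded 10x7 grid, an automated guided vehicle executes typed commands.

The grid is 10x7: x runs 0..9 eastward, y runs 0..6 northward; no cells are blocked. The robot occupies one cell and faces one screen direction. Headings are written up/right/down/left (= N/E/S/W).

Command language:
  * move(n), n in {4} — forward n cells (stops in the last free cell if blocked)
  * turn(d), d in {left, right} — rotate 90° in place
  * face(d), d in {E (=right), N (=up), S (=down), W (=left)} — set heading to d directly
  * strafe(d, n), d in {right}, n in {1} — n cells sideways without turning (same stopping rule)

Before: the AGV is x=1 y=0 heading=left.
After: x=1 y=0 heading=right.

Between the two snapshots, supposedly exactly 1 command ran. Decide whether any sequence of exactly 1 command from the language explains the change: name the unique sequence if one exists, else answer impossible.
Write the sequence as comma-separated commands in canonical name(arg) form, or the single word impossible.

face(E)

key: parked at (1,0) the whole time — nothing moves the robot
start: x=1 y=0 heading=left
step 1 (face(E)): x=1 y=0 heading=right
uniquely the one of 8 1-step routes that fits.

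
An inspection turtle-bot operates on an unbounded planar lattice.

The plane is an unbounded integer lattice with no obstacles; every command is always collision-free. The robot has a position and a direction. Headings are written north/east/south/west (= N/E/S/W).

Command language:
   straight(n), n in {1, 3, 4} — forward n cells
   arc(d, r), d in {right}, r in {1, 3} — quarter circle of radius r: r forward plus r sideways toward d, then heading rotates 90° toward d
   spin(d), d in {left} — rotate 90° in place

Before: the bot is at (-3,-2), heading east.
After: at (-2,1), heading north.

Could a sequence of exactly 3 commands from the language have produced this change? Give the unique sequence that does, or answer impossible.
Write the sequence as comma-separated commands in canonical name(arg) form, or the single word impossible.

key: cell and facing (now N) both changed — the 3 commands mix motion and turning
from: at (-3,-2), heading east
step 1 (straight(1)): at (-2,-2), heading east
step 2 (spin(left)): at (-2,-2), heading north
step 3 (straight(3)): at (-2,1), heading north
no rival 3-sequence matches.

straight(1), spin(left), straight(3)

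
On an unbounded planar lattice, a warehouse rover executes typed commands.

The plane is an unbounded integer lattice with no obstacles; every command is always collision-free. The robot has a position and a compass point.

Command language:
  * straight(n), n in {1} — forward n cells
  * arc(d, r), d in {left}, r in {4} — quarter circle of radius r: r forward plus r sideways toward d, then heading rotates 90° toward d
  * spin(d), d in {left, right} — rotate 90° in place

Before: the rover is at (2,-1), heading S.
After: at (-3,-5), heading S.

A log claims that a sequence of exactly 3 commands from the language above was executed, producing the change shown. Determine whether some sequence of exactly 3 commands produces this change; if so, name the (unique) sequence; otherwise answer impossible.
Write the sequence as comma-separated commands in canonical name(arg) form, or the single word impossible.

spin(right), straight(1), arc(left, 4)

key: still facing S at the end — net rotation zero over 3 steps
begin: at (2,-1), heading S
t=1 spin(right) ⇒ at (2,-1), heading W
t=2 straight(1) ⇒ at (1,-1), heading W
t=3 arc(left, 4) ⇒ at (-3,-5), heading S
no other 3-command option fits: unique.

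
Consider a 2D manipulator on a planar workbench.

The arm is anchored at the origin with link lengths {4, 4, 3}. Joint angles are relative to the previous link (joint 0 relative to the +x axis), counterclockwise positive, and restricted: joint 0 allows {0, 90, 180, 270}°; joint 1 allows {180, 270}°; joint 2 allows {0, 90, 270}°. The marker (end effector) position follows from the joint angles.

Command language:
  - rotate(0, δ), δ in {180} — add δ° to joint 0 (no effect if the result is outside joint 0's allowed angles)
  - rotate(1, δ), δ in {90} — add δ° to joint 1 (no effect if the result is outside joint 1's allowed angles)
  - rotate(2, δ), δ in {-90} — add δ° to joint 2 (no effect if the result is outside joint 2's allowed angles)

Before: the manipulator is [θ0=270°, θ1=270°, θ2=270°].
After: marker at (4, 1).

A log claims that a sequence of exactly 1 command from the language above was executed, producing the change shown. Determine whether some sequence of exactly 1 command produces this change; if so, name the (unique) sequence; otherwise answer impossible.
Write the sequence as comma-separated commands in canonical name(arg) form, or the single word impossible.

begin: [θ0=270°, θ1=270°, θ2=270°]
[1] after rotate(0, 180): [θ0=90°, θ1=270°, θ2=270°]
all 3 alternatives checked — unique.

rotate(0, 180)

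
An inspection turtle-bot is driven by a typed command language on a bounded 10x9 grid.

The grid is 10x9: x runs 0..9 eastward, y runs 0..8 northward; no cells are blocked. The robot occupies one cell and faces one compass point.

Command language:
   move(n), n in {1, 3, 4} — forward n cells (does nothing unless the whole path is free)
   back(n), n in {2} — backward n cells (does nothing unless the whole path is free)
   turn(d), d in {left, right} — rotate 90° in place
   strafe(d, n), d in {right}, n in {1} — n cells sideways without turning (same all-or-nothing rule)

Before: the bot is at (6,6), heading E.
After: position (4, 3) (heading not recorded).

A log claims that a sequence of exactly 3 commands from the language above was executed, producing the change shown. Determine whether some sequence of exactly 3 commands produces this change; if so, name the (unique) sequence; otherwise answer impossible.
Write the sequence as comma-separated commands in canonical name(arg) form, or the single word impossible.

key: running move(3) before back(2) would end elsewhere — order is forced
from: at (6,6), heading E
1. back(2) → at (4,6), heading E
2. turn(right) → at (4,6), heading S
3. move(3) → at (4,3), heading S
no other 3-command option fits: unique.

back(2), turn(right), move(3)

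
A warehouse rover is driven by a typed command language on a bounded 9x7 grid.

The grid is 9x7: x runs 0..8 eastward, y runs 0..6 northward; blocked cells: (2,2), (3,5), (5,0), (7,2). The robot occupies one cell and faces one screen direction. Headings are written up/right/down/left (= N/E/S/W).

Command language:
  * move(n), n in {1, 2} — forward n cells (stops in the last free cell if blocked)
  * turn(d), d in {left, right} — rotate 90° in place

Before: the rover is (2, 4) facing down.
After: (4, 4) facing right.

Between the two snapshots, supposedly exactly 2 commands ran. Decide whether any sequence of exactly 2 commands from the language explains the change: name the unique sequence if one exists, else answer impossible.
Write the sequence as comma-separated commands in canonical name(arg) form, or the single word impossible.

key: cell and facing (now E) both changed — the 2 commands mix motion and turning
initial: (2, 4) facing down
step 1 (turn(left)): (2, 4) facing right
step 2 (move(2)): (4, 4) facing right
all 16 alternatives checked — unique.

turn(left), move(2)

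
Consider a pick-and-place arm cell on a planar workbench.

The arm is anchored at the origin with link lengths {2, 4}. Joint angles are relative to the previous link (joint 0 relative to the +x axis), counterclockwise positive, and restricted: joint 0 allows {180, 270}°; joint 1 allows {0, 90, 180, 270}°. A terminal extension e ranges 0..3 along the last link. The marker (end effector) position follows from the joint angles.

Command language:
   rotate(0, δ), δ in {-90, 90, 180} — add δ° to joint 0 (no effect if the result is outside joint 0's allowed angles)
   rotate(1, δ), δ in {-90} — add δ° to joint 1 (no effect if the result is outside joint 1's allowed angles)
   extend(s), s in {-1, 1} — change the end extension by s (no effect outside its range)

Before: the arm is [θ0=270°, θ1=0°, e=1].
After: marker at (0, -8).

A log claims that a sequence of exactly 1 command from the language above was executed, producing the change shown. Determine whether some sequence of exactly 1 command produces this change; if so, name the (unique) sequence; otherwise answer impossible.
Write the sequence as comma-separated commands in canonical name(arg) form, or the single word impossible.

extend(1)

initial: [θ0=270°, θ1=0°, e=1]
t=1 extend(1) ⇒ [θ0=270°, θ1=0°, e=2]
no other 1-command option fits: unique.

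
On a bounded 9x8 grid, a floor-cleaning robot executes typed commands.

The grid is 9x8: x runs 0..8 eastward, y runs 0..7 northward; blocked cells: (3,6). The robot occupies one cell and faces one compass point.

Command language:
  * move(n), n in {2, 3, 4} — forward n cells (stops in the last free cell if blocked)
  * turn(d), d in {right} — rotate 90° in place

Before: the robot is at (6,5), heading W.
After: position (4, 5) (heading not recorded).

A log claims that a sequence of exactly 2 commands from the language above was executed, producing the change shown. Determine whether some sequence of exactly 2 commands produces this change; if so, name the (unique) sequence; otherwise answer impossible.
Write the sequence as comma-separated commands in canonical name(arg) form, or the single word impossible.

key: running turn(right) before move(2) would end elsewhere — order is forced
from: at (6,5), heading W
step 1 (move(2)): at (4,5), heading W
step 2 (turn(right)): at (4,5), heading N
no other 2-command option fits: unique.

move(2), turn(right)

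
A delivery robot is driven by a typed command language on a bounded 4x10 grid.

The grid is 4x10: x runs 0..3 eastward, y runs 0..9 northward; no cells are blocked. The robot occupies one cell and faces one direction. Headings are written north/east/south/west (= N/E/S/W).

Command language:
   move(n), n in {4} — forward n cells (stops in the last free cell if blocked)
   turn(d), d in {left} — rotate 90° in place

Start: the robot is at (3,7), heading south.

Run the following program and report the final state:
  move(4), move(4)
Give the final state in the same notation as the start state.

initial: at (3,7), heading south
1. move(4) → at (3,3), heading south
2. move(4) → at (3,0), heading south

at (3,0), heading south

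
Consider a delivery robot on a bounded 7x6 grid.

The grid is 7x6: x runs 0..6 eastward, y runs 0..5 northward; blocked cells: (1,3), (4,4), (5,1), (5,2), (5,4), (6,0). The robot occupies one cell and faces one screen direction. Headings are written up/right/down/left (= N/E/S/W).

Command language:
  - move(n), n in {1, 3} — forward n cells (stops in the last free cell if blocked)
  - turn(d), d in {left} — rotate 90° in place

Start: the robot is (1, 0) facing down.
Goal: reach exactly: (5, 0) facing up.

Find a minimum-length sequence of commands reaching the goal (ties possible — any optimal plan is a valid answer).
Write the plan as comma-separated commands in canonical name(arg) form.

start: (1, 0) facing down
[1] after turn(left): (1, 0) facing right
[2] after move(1): (2, 0) facing right
[3] after move(3): (5, 0) facing right
[4] after turn(left): (5, 0) facing up
no 3-step plan works, so 4 is optimal.

turn(left), move(1), move(3), turn(left)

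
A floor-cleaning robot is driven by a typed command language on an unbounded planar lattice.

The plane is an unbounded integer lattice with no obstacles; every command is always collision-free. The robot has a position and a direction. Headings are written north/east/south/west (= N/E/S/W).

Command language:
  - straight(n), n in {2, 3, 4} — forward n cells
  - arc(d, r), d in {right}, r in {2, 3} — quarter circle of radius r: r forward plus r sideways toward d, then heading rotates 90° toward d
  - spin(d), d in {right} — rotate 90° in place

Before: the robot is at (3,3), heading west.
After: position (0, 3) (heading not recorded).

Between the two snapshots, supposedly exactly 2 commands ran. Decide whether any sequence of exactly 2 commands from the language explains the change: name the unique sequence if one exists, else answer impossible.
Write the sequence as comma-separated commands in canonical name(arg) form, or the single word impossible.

straight(3), spin(right)

key: order matters: swapping straight(3) and spin(right) lands elsewhere
initial: at (3,3), heading west
step 1 (straight(3)): at (0,3), heading west
step 2 (spin(right)): at (0,3), heading north
no rival 2-sequence matches.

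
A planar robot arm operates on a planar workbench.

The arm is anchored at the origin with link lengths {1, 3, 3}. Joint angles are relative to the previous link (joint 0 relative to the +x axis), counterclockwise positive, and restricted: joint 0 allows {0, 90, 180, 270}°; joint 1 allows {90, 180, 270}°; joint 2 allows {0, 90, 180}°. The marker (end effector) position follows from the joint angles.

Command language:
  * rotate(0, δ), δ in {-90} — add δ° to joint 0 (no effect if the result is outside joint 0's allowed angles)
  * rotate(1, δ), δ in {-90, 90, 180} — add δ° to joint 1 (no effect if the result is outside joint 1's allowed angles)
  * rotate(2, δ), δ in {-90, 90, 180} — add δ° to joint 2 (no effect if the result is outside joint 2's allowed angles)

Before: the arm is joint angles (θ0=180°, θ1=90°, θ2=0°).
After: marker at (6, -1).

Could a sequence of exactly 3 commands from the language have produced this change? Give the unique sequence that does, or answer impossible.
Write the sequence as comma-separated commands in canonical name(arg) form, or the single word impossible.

start: joint angles (θ0=180°, θ1=90°, θ2=0°)
step 1 (rotate(0, -90)): joint angles (θ0=90°, θ1=90°, θ2=0°)
step 2 (rotate(0, -90)): joint angles (θ0=0°, θ1=90°, θ2=0°)
step 3 (rotate(0, -90)): joint angles (θ0=270°, θ1=90°, θ2=0°)
all 343 alternatives checked — unique.

rotate(0, -90), rotate(0, -90), rotate(0, -90)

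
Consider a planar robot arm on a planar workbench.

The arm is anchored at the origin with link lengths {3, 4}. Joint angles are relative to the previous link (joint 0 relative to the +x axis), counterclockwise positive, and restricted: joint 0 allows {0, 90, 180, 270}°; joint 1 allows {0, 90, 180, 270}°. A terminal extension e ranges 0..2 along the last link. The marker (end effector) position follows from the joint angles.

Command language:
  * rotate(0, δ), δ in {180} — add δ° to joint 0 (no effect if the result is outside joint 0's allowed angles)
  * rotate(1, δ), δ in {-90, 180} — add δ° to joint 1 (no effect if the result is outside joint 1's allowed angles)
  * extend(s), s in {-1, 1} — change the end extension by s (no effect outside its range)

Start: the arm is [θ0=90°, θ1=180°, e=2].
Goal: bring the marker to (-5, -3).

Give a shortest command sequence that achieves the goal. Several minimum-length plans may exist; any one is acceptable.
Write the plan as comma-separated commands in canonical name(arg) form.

from: [θ0=90°, θ1=180°, e=2]
[1] after rotate(0, 180): [θ0=270°, θ1=180°, e=2]
[2] after extend(-1): [θ0=270°, θ1=180°, e=1]
[3] after rotate(1, -90): [θ0=270°, θ1=90°, e=1]
[4] after rotate(1, 180): [θ0=270°, θ1=270°, e=1]
no 3-step plan works, so 4 is optimal.

rotate(0, 180), extend(-1), rotate(1, -90), rotate(1, 180)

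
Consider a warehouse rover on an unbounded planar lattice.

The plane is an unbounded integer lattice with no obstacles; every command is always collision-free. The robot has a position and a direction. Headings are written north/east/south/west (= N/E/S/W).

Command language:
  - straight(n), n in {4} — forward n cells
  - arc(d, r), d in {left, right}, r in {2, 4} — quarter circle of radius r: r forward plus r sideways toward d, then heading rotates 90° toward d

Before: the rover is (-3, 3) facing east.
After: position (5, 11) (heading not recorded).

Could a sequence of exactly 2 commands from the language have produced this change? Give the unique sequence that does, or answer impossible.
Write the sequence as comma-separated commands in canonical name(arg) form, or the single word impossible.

arc(left, 4), arc(right, 4)

key: order matters: swapping arc(left, 4) and arc(right, 4) lands elsewhere
initial: (-3, 3) facing east
step 1 (arc(left, 4)): (1, 7) facing north
step 2 (arc(right, 4)): (5, 11) facing east
uniquely the one of 25 2-step routes that fits.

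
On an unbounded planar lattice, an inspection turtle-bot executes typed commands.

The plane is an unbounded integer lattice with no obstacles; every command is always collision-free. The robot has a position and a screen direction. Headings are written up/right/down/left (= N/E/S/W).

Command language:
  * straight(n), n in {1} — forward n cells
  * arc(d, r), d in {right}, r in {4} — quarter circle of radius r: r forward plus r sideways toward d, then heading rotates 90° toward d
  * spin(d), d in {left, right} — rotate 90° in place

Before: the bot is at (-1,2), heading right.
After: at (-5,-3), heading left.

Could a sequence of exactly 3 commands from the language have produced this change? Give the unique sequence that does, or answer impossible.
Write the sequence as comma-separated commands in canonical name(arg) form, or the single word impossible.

spin(right), straight(1), arc(right, 4)

key: running arc(right, 4) before spin(right) would end elsewhere — order is forced
start: at (-1,2), heading right
[1] after spin(right): at (-1,2), heading down
[2] after straight(1): at (-1,1), heading down
[3] after arc(right, 4): at (-5,-3), heading left
all 64 alternatives checked — unique.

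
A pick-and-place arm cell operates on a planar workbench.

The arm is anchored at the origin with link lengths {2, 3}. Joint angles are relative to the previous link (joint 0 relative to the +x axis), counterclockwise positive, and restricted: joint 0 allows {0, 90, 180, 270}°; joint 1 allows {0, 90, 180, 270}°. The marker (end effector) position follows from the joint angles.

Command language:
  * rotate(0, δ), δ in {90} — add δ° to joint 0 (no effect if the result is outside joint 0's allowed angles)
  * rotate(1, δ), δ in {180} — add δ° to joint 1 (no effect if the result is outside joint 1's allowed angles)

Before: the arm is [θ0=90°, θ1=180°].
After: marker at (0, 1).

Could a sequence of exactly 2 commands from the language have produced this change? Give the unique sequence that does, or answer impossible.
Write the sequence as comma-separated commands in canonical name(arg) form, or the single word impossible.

begin: [θ0=90°, θ1=180°]
t=1 rotate(0, 90) ⇒ [θ0=180°, θ1=180°]
t=2 rotate(0, 90) ⇒ [θ0=270°, θ1=180°]
all 4 alternatives checked — unique.

rotate(0, 90), rotate(0, 90)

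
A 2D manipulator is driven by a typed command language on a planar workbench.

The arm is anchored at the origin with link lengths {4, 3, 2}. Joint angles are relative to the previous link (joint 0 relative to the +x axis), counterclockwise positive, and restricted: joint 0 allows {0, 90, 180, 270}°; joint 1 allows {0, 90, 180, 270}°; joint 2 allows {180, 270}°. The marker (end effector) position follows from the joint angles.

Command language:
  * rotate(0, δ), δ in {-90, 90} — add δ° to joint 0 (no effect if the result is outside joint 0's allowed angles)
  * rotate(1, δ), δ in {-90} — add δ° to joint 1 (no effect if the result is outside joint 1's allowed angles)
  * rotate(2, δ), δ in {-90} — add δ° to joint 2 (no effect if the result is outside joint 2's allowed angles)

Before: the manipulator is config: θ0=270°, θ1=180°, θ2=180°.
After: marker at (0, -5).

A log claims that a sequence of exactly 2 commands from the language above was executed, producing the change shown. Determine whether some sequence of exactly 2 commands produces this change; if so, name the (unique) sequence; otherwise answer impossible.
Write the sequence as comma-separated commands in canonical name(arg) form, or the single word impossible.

rotate(1, -90), rotate(1, -90)

begin: config: θ0=270°, θ1=180°, θ2=180°
step 1 (rotate(1, -90)): config: θ0=270°, θ1=90°, θ2=180°
step 2 (rotate(1, -90)): config: θ0=270°, θ1=0°, θ2=180°
no other 2-command option fits: unique.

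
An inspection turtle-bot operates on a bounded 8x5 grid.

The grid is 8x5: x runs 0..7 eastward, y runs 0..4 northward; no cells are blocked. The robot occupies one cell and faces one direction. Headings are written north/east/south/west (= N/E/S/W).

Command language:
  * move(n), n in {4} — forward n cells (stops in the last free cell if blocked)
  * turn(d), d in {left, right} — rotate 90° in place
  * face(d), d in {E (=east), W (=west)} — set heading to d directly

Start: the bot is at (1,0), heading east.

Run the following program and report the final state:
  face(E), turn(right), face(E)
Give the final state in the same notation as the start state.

t0: at (1,0), heading east
step 1 (face(E)): at (1,0), heading east
step 2 (turn(right)): at (1,0), heading south
step 3 (face(E)): at (1,0), heading east

at (1,0), heading east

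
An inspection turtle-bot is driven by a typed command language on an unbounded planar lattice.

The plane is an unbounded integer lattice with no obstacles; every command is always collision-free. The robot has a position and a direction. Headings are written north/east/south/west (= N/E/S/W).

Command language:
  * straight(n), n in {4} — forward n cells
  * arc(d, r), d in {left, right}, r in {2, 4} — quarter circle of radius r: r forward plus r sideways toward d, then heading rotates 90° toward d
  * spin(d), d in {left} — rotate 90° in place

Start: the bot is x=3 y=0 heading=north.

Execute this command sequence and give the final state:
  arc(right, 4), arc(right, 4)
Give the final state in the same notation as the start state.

x=11 y=0 heading=south

initial: x=3 y=0 heading=north
[1] after arc(right, 4): x=7 y=4 heading=east
[2] after arc(right, 4): x=11 y=0 heading=south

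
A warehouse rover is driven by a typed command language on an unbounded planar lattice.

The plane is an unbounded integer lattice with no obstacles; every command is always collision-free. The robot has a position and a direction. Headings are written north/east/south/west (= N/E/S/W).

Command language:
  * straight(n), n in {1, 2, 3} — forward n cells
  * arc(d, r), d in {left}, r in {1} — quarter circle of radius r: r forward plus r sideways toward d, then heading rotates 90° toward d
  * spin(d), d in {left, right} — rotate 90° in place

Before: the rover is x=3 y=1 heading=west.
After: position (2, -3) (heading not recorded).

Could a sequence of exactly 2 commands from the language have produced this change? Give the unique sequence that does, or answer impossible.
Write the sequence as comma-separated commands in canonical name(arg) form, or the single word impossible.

arc(left, 1), straight(3)

key: order matters: swapping arc(left, 1) and straight(3) lands elsewhere
begin: x=3 y=1 heading=west
1. arc(left, 1) → x=2 y=0 heading=south
2. straight(3) → x=2 y=-3 heading=south
no rival 2-sequence matches.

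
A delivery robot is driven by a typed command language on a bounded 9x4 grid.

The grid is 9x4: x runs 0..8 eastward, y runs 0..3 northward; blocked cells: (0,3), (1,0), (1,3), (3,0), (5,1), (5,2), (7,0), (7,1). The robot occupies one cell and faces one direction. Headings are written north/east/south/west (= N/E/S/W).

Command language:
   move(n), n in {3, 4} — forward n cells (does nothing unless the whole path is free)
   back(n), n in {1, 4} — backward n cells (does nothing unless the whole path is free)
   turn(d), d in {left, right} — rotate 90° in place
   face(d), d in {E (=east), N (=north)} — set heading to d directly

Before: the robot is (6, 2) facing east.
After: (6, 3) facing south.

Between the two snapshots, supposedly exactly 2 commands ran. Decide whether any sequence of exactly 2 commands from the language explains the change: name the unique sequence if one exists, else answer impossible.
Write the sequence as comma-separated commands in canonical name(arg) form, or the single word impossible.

turn(right), back(1)

key: cell and facing (now S) both changed — the 2 commands mix motion and turning
start: (6, 2) facing east
1. turn(right) → (6, 2) facing south
2. back(1) → (6, 3) facing south
no other 2-command option fits: unique.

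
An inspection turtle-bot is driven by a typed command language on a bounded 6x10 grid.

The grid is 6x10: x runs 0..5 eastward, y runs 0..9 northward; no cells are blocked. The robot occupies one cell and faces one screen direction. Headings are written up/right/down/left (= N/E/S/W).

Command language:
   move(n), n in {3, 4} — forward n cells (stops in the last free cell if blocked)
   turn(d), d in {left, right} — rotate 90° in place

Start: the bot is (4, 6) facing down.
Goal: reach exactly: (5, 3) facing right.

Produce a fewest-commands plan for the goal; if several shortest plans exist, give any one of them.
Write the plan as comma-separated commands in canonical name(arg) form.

move(3), turn(left), move(4)

from: (4, 6) facing down
1. move(3) → (4, 3) facing down
2. turn(left) → (4, 3) facing right
3. move(4) → (5, 3) facing right
no 2-step plan works, so 3 is optimal.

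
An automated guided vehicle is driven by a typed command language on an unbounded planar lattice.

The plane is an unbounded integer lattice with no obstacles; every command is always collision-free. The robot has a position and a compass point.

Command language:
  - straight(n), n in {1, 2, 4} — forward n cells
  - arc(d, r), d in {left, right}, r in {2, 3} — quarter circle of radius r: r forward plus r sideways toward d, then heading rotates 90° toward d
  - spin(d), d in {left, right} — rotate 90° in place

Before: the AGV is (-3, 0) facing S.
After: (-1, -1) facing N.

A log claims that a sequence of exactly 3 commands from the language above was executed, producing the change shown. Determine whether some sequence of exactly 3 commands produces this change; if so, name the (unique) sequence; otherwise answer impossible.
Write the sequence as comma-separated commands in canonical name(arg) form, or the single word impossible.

arc(left, 2), spin(left), straight(1)

key: running straight(1) before arc(left, 2) would end elsewhere — order is forced
t0: (-3, 0) facing S
1. arc(left, 2) → (-1, -2) facing E
2. spin(left) → (-1, -2) facing N
3. straight(1) → (-1, -1) facing N
all 729 alternatives checked — unique.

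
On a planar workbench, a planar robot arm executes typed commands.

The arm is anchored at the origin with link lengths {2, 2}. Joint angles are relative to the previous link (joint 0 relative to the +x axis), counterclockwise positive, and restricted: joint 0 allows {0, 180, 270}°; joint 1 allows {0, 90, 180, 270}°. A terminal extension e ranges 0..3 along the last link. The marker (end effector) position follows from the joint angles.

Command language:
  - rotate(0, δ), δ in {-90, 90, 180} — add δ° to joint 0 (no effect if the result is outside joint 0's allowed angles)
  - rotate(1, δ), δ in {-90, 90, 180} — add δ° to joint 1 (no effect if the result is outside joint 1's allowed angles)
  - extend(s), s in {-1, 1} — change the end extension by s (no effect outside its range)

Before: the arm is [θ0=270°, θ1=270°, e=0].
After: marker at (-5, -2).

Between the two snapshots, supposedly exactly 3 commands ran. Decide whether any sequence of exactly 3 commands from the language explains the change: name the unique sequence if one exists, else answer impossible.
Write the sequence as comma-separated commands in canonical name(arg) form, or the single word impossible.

extend(1), extend(1), extend(1)

from: [θ0=270°, θ1=270°, e=0]
step 1 (extend(1)): [θ0=270°, θ1=270°, e=1]
step 2 (extend(1)): [θ0=270°, θ1=270°, e=2]
step 3 (extend(1)): [θ0=270°, θ1=270°, e=3]
no other 3-command option fits: unique.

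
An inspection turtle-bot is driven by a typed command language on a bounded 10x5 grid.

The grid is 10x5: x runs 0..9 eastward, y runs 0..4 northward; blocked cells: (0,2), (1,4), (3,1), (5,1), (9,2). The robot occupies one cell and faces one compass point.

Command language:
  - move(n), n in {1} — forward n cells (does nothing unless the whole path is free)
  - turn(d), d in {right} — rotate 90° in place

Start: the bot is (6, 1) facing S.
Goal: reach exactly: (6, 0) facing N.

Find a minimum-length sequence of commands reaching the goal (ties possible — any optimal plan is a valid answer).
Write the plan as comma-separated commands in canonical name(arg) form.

move(1), turn(right), turn(right)

initial: (6, 1) facing S
t=1 move(1) ⇒ (6, 0) facing S
t=2 turn(right) ⇒ (6, 0) facing W
t=3 turn(right) ⇒ (6, 0) facing N
shorter routes all fall short; 3 is best.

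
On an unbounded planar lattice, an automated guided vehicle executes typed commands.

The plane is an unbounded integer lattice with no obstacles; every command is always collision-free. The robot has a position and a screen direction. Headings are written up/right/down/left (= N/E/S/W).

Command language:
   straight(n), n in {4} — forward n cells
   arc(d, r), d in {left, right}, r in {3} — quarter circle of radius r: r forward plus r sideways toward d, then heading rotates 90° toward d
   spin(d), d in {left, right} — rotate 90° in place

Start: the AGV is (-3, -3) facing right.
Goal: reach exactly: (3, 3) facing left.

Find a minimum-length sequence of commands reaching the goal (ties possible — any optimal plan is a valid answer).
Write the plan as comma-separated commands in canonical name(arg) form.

arc(left, 3), spin(right), arc(left, 3), spin(left)

start: (-3, -3) facing right
t=1 arc(left, 3) ⇒ (0, 0) facing up
t=2 spin(right) ⇒ (0, 0) facing right
t=3 arc(left, 3) ⇒ (3, 3) facing up
t=4 spin(left) ⇒ (3, 3) facing left
nothing shorter than 4 reaches the goal.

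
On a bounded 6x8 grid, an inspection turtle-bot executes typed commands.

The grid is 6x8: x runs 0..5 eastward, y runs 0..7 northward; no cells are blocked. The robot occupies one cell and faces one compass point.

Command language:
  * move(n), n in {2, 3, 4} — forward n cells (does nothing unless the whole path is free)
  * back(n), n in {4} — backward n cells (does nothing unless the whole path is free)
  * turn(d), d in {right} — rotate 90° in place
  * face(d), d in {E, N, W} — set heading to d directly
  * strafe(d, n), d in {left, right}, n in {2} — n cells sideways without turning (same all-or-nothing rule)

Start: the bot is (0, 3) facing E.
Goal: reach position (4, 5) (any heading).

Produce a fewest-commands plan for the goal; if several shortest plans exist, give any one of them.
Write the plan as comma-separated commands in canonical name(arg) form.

begin: (0, 3) facing E
t=1 move(4) ⇒ (4, 3) facing E
t=2 strafe(left, 2) ⇒ (4, 5) facing E
shorter routes all fall short; 2 is best.

move(4), strafe(left, 2)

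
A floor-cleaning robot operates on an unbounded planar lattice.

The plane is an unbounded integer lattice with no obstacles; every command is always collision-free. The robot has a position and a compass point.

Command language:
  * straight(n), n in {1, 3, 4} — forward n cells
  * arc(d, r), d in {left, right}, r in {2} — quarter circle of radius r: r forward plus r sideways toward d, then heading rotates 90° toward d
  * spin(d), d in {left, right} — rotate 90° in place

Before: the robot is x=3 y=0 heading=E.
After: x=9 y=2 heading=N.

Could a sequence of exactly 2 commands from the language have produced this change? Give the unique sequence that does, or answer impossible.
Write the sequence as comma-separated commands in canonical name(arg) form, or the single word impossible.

key: running arc(left, 2) before straight(4) would end elsewhere — order is forced
from: x=3 y=0 heading=E
1. straight(4) → x=7 y=0 heading=E
2. arc(left, 2) → x=9 y=2 heading=N
all 49 alternatives checked — unique.

straight(4), arc(left, 2)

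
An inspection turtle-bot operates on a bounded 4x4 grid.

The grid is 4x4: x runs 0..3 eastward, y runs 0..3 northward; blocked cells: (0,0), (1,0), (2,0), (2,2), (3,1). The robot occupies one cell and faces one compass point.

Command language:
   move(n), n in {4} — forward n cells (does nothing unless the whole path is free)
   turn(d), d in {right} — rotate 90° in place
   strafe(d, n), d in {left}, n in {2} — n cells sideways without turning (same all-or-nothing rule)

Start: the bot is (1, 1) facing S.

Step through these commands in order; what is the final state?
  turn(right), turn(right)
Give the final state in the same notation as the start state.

initial: (1, 1) facing S
1. turn(right) → (1, 1) facing W
2. turn(right) → (1, 1) facing N

(1, 1) facing N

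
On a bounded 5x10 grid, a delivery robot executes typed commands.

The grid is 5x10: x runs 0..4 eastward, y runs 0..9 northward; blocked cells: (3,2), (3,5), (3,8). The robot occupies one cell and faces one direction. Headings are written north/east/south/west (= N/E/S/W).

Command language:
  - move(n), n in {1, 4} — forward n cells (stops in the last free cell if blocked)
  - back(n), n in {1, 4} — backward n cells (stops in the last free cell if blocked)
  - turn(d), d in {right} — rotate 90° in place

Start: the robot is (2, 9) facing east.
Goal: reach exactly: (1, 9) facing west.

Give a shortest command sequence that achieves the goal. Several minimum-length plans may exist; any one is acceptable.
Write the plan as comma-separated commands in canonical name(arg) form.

turn(right), turn(right), move(1)

initial: (2, 9) facing east
t=1 turn(right) ⇒ (2, 9) facing south
t=2 turn(right) ⇒ (2, 9) facing west
t=3 move(1) ⇒ (1, 9) facing west
nothing shorter than 3 reaches the goal.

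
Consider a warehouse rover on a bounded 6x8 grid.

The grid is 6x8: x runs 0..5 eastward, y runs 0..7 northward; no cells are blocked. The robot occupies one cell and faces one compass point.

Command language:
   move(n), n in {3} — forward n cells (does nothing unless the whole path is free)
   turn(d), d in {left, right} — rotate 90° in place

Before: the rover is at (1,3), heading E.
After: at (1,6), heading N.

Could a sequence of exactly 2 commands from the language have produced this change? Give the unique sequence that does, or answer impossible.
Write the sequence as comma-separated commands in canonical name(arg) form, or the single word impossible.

turn(left), move(3)

key: cell and facing (now N) both changed — the 2 commands mix motion and turning
from: at (1,3), heading E
step 1 (turn(left)): at (1,3), heading N
step 2 (move(3)): at (1,6), heading N
all 9 alternatives checked — unique.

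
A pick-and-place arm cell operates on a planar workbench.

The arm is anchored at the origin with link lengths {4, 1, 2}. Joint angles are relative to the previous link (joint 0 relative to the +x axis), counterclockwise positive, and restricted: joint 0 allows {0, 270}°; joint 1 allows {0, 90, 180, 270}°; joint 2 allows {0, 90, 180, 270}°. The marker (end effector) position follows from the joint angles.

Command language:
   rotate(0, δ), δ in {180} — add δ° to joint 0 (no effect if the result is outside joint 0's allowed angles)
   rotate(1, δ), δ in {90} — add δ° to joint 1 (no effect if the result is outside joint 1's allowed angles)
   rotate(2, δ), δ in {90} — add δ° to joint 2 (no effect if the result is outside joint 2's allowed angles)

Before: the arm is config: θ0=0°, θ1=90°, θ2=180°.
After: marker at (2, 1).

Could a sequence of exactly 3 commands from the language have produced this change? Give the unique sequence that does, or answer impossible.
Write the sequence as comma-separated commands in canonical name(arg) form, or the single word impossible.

from: config: θ0=0°, θ1=90°, θ2=180°
1. rotate(2, 90) → config: θ0=0°, θ1=90°, θ2=270°
2. rotate(2, 90) → config: θ0=0°, θ1=90°, θ2=0°
3. rotate(2, 90) → config: θ0=0°, θ1=90°, θ2=90°
all 27 alternatives checked — unique.

rotate(2, 90), rotate(2, 90), rotate(2, 90)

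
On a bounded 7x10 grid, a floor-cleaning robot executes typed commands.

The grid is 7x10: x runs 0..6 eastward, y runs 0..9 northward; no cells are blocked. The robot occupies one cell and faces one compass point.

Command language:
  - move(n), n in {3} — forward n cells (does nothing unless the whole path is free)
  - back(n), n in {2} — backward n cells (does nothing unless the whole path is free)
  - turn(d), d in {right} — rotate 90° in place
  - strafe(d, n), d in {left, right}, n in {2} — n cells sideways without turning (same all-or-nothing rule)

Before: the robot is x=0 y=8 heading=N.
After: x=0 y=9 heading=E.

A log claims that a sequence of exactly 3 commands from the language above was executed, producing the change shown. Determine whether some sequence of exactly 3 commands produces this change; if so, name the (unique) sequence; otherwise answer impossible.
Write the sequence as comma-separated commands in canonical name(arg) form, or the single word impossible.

back(2), move(3), turn(right)

key: cell and facing (now E) both changed — the 3 commands mix motion and turning
start: x=0 y=8 heading=N
step 1 (back(2)): x=0 y=6 heading=N
step 2 (move(3)): x=0 y=9 heading=N
step 3 (turn(right)): x=0 y=9 heading=E
all 125 alternatives checked — unique.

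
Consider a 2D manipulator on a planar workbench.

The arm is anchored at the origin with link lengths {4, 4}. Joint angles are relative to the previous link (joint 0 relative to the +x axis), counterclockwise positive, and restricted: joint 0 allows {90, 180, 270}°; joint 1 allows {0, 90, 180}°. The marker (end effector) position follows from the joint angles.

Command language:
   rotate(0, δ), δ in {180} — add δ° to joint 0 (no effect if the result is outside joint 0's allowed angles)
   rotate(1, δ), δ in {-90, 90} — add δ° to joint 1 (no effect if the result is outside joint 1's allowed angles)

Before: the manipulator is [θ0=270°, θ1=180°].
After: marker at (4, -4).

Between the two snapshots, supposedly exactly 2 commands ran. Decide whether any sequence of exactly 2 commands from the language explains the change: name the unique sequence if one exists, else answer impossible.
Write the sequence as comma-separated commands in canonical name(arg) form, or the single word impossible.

key: running rotate(1, -90) before rotate(1, 90) would end elsewhere — order is forced
initial: [θ0=270°, θ1=180°]
1. rotate(1, 90) → [θ0=270°, θ1=180°]
2. rotate(1, -90) → [θ0=270°, θ1=90°]
no rival 2-sequence matches.

rotate(1, 90), rotate(1, -90)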